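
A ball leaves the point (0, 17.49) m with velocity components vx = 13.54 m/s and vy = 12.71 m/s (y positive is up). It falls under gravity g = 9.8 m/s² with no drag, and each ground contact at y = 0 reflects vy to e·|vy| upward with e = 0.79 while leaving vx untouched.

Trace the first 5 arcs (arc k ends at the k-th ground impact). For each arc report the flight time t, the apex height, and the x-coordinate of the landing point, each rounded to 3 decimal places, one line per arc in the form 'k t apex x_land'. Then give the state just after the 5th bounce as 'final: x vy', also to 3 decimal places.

Arc 1: start y=17.490, vy=12.710 → t=3.589, apex=25.732, x_land=48.589, impact vy=-22.458
  bounce: vy ← 0.79·22.458 = 17.742
Arc 2: start y=0.000, vy=17.742 → t=3.621, apex=16.059, x_land=97.614, impact vy=-17.742
  bounce: vy ← 0.79·17.742 = 14.016
Arc 3: start y=0.000, vy=14.016 → t=2.860, apex=10.023, x_land=136.343, impact vy=-14.016
  bounce: vy ← 0.79·14.016 = 11.073
Arc 4: start y=0.000, vy=11.073 → t=2.260, apex=6.255, x_land=166.939, impact vy=-11.073
  bounce: vy ← 0.79·11.073 = 8.747
Arc 5: start y=0.000, vy=8.747 → t=1.785, apex=3.904, x_land=191.110, impact vy=-8.747
  bounce: vy ← 0.79·8.747 = 6.910

1 3.589 25.732 48.589
2 3.621 16.059 97.614
3 2.860 10.023 136.343
4 2.260 6.255 166.939
5 1.785 3.904 191.110
final: 191.110 6.910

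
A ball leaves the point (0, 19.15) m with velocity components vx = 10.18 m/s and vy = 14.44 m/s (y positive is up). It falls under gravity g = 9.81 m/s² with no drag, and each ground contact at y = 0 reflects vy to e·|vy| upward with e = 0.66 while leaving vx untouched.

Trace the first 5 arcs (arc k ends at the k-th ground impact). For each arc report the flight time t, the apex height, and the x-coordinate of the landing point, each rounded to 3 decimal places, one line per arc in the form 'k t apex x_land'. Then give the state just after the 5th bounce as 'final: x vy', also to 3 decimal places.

1 3.936 29.778 40.067
2 3.252 12.971 73.176
3 2.147 5.650 95.028
4 1.417 2.461 109.451
5 0.935 1.072 118.969
final: 118.969 3.027

Arc 1: start y=19.150, vy=14.440 → t=3.936, apex=29.778, x_land=40.067, impact vy=-24.171
  bounce: vy ← 0.66·24.171 = 15.953
Arc 2: start y=0.000, vy=15.953 → t=3.252, apex=12.971, x_land=73.176, impact vy=-15.953
  bounce: vy ← 0.66·15.953 = 10.529
Arc 3: start y=0.000, vy=10.529 → t=2.147, apex=5.650, x_land=95.028, impact vy=-10.529
  bounce: vy ← 0.66·10.529 = 6.949
Arc 4: start y=0.000, vy=6.949 → t=1.417, apex=2.461, x_land=109.451, impact vy=-6.949
  bounce: vy ← 0.66·6.949 = 4.586
Arc 5: start y=0.000, vy=4.586 → t=0.935, apex=1.072, x_land=118.969, impact vy=-4.586
  bounce: vy ← 0.66·4.586 = 3.027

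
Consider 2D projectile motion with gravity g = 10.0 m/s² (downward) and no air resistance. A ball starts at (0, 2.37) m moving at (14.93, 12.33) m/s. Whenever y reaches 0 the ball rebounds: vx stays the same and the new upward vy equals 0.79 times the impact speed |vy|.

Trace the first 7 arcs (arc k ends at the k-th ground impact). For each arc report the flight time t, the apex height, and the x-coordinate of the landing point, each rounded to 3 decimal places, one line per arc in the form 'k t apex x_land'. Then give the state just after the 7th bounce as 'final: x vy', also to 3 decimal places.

1 2.645 9.971 39.493
2 2.231 6.223 72.806
3 1.763 3.884 99.123
4 1.393 2.424 119.913
5 1.100 1.513 136.338
6 0.869 0.944 149.313
7 0.687 0.589 159.564
final: 159.564 2.712

Arc 1: start y=2.370, vy=12.330 → t=2.645, apex=9.971, x_land=39.493, impact vy=-14.122
  bounce: vy ← 0.79·14.122 = 11.156
Arc 2: start y=0.000, vy=11.156 → t=2.231, apex=6.223, x_land=72.806, impact vy=-11.156
  bounce: vy ← 0.79·11.156 = 8.813
Arc 3: start y=0.000, vy=8.813 → t=1.763, apex=3.884, x_land=99.123, impact vy=-8.813
  bounce: vy ← 0.79·8.813 = 6.963
Arc 4: start y=0.000, vy=6.963 → t=1.393, apex=2.424, x_land=119.913, impact vy=-6.963
  bounce: vy ← 0.79·6.963 = 5.501
Arc 5: start y=0.000, vy=5.501 → t=1.100, apex=1.513, x_land=136.338, impact vy=-5.501
  bounce: vy ← 0.79·5.501 = 4.345
Arc 6: start y=0.000, vy=4.345 → t=0.869, apex=0.944, x_land=149.313, impact vy=-4.345
  bounce: vy ← 0.79·4.345 = 3.433
Arc 7: start y=0.000, vy=3.433 → t=0.687, apex=0.589, x_land=159.564, impact vy=-3.433
  bounce: vy ← 0.79·3.433 = 2.712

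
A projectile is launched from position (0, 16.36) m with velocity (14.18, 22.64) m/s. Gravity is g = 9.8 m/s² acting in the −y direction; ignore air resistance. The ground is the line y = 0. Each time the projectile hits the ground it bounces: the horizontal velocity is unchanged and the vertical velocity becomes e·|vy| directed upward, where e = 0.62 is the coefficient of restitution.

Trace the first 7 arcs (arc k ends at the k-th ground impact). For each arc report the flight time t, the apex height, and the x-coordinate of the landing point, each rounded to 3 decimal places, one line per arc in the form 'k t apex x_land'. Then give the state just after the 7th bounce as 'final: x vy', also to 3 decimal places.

Arc 1: start y=16.360, vy=22.640 → t=5.256, apex=42.512, x_land=74.526, impact vy=-28.866
  bounce: vy ← 0.62·28.866 = 17.897
Arc 2: start y=0.000, vy=17.897 → t=3.652, apex=16.341, x_land=126.316, impact vy=-17.897
  bounce: vy ← 0.62·17.897 = 11.096
Arc 3: start y=0.000, vy=11.096 → t=2.264, apex=6.282, x_land=158.427, impact vy=-11.096
  bounce: vy ← 0.62·11.096 = 6.879
Arc 4: start y=0.000, vy=6.879 → t=1.404, apex=2.415, x_land=178.335, impact vy=-6.879
  bounce: vy ← 0.62·6.879 = 4.265
Arc 5: start y=0.000, vy=4.265 → t=0.870, apex=0.928, x_land=190.678, impact vy=-4.265
  bounce: vy ← 0.62·4.265 = 2.644
Arc 6: start y=0.000, vy=2.644 → t=0.540, apex=0.357, x_land=198.331, impact vy=-2.644
  bounce: vy ← 0.62·2.644 = 1.640
Arc 7: start y=0.000, vy=1.640 → t=0.335, apex=0.137, x_land=203.076, impact vy=-1.640
  bounce: vy ← 0.62·1.640 = 1.017

1 5.256 42.512 74.526
2 3.652 16.341 126.316
3 2.264 6.282 158.427
4 1.404 2.415 178.335
5 0.870 0.928 190.678
6 0.540 0.357 198.331
7 0.335 0.137 203.076
final: 203.076 1.017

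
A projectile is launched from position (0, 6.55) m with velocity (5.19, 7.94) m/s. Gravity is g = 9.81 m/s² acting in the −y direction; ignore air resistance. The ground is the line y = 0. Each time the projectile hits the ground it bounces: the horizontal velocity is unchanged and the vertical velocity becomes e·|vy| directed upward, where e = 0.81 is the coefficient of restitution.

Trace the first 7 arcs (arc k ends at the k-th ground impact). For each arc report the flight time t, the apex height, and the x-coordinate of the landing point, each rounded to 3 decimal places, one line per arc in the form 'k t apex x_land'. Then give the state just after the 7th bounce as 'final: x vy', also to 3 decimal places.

1 2.220 9.763 11.523
2 2.286 6.406 23.385
3 1.851 4.203 32.993
4 1.500 2.757 40.776
5 1.215 1.809 47.080
6 0.984 1.187 52.186
7 0.797 0.779 56.322
final: 56.322 3.166

Arc 1: start y=6.550, vy=7.940 → t=2.220, apex=9.763, x_land=11.523, impact vy=-13.840
  bounce: vy ← 0.81·13.840 = 11.211
Arc 2: start y=0.000, vy=11.211 → t=2.286, apex=6.406, x_land=23.385, impact vy=-11.211
  bounce: vy ← 0.81·11.211 = 9.081
Arc 3: start y=0.000, vy=9.081 → t=1.851, apex=4.203, x_land=32.993, impact vy=-9.081
  bounce: vy ← 0.81·9.081 = 7.355
Arc 4: start y=0.000, vy=7.355 → t=1.500, apex=2.757, x_land=40.776, impact vy=-7.355
  bounce: vy ← 0.81·7.355 = 5.958
Arc 5: start y=0.000, vy=5.958 → t=1.215, apex=1.809, x_land=47.080, impact vy=-5.958
  bounce: vy ← 0.81·5.958 = 4.826
Arc 6: start y=0.000, vy=4.826 → t=0.984, apex=1.187, x_land=52.186, impact vy=-4.826
  bounce: vy ← 0.81·4.826 = 3.909
Arc 7: start y=0.000, vy=3.909 → t=0.797, apex=0.779, x_land=56.322, impact vy=-3.909
  bounce: vy ← 0.81·3.909 = 3.166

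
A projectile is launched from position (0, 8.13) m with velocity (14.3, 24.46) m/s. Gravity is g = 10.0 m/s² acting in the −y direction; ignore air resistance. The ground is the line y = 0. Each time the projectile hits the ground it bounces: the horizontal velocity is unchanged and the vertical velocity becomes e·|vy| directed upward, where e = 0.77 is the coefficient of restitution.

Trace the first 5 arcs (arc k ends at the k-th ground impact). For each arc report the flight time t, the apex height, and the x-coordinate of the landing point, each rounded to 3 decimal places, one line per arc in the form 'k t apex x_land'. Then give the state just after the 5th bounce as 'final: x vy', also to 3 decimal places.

1 5.204 38.045 74.423
2 4.248 22.557 135.169
3 3.271 13.374 181.944
4 2.519 7.929 217.960
5 1.939 4.701 245.693
final: 245.693 7.466

Arc 1: start y=8.130, vy=24.460 → t=5.204, apex=38.045, x_land=74.423, impact vy=-27.584
  bounce: vy ← 0.77·27.584 = 21.240
Arc 2: start y=0.000, vy=21.240 → t=4.248, apex=22.557, x_land=135.169, impact vy=-21.240
  bounce: vy ← 0.77·21.240 = 16.355
Arc 3: start y=0.000, vy=16.355 → t=3.271, apex=13.374, x_land=181.944, impact vy=-16.355
  bounce: vy ← 0.77·16.355 = 12.593
Arc 4: start y=0.000, vy=12.593 → t=2.519, apex=7.929, x_land=217.960, impact vy=-12.593
  bounce: vy ← 0.77·12.593 = 9.697
Arc 5: start y=0.000, vy=9.697 → t=1.939, apex=4.701, x_land=245.693, impact vy=-9.697
  bounce: vy ← 0.77·9.697 = 7.466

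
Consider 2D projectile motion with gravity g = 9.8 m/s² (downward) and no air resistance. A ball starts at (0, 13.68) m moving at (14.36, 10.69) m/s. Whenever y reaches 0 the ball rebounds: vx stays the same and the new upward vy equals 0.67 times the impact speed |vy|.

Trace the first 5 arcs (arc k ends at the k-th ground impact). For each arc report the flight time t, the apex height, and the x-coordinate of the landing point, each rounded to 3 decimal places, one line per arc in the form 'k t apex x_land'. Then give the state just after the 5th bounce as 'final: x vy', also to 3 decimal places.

Arc 1: start y=13.680, vy=10.690 → t=3.086, apex=19.510, x_land=44.318, impact vy=-19.555
  bounce: vy ← 0.67·19.555 = 13.102
Arc 2: start y=0.000, vy=13.102 → t=2.674, apex=8.758, x_land=82.715, impact vy=-13.102
  bounce: vy ← 0.67·13.102 = 8.778
Arc 3: start y=0.000, vy=8.778 → t=1.791, apex=3.932, x_land=108.441, impact vy=-8.778
  bounce: vy ← 0.67·8.778 = 5.881
Arc 4: start y=0.000, vy=5.881 → t=1.200, apex=1.765, x_land=125.677, impact vy=-5.881
  bounce: vy ← 0.67·5.881 = 3.941
Arc 5: start y=0.000, vy=3.941 → t=0.804, apex=0.792, x_land=137.226, impact vy=-3.941
  bounce: vy ← 0.67·3.941 = 2.640

1 3.086 19.510 44.318
2 2.674 8.758 82.715
3 1.791 3.932 108.441
4 1.200 1.765 125.677
5 0.804 0.792 137.226
final: 137.226 2.640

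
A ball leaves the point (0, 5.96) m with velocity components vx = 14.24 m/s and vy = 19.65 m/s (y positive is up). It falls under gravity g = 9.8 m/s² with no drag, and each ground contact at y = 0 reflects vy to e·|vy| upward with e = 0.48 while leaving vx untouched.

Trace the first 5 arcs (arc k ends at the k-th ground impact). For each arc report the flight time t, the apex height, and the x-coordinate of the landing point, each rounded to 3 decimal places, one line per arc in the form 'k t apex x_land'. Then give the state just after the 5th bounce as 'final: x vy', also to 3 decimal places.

1 4.293 25.660 61.139
2 2.197 5.912 92.423
3 1.054 1.362 107.439
4 0.506 0.314 114.646
5 0.243 0.072 118.106
final: 118.106 0.571

Arc 1: start y=5.960, vy=19.650 → t=4.293, apex=25.660, x_land=61.139, impact vy=-22.426
  bounce: vy ← 0.48·22.426 = 10.765
Arc 2: start y=0.000, vy=10.765 → t=2.197, apex=5.912, x_land=92.423, impact vy=-10.765
  bounce: vy ← 0.48·10.765 = 5.167
Arc 3: start y=0.000, vy=5.167 → t=1.054, apex=1.362, x_land=107.439, impact vy=-5.167
  bounce: vy ← 0.48·5.167 = 2.480
Arc 4: start y=0.000, vy=2.480 → t=0.506, apex=0.314, x_land=114.646, impact vy=-2.480
  bounce: vy ← 0.48·2.480 = 1.190
Arc 5: start y=0.000, vy=1.190 → t=0.243, apex=0.072, x_land=118.106, impact vy=-1.190
  bounce: vy ← 0.48·1.190 = 0.571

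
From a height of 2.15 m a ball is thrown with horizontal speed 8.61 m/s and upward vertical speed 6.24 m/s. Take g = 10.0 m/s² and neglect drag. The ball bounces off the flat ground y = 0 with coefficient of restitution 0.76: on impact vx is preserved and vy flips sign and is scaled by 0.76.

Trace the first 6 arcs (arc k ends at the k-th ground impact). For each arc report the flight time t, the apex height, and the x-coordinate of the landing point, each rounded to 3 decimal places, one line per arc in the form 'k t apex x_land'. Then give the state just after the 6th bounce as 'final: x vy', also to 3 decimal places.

Arc 1: start y=2.150, vy=6.240 → t=1.529, apex=4.097, x_land=13.166, impact vy=-9.052
  bounce: vy ← 0.76·9.052 = 6.879
Arc 2: start y=0.000, vy=6.879 → t=1.376, apex=2.366, x_land=25.013, impact vy=-6.879
  bounce: vy ← 0.76·6.879 = 5.228
Arc 3: start y=0.000, vy=5.228 → t=1.046, apex=1.367, x_land=34.016, impact vy=-5.228
  bounce: vy ← 0.76·5.228 = 3.974
Arc 4: start y=0.000, vy=3.974 → t=0.795, apex=0.789, x_land=40.859, impact vy=-3.974
  bounce: vy ← 0.76·3.974 = 3.020
Arc 5: start y=0.000, vy=3.020 → t=0.604, apex=0.456, x_land=46.059, impact vy=-3.020
  bounce: vy ← 0.76·3.020 = 2.295
Arc 6: start y=0.000, vy=2.295 → t=0.459, apex=0.263, x_land=50.011, impact vy=-2.295
  bounce: vy ← 0.76·2.295 = 1.744

1 1.529 4.097 13.166
2 1.376 2.366 25.013
3 1.046 1.367 34.016
4 0.795 0.789 40.859
5 0.604 0.456 46.059
6 0.459 0.263 50.011
final: 50.011 1.744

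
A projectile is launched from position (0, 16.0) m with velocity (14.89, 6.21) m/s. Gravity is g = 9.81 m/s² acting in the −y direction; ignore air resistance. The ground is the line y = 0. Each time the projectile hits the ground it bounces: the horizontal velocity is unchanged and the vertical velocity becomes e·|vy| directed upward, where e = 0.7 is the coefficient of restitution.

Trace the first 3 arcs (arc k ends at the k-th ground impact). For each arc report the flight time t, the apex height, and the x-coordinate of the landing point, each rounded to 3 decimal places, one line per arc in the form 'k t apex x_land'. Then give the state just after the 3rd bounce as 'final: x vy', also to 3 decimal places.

1 2.547 17.966 37.923
2 2.679 8.803 77.818
3 1.876 4.314 105.745
final: 105.745 6.440

Arc 1: start y=16.000, vy=6.210 → t=2.547, apex=17.966, x_land=37.923, impact vy=-18.775
  bounce: vy ← 0.7·18.775 = 13.142
Arc 2: start y=0.000, vy=13.142 → t=2.679, apex=8.803, x_land=77.818, impact vy=-13.142
  bounce: vy ← 0.7·13.142 = 9.200
Arc 3: start y=0.000, vy=9.200 → t=1.876, apex=4.314, x_land=105.745, impact vy=-9.200
  bounce: vy ← 0.7·9.200 = 6.440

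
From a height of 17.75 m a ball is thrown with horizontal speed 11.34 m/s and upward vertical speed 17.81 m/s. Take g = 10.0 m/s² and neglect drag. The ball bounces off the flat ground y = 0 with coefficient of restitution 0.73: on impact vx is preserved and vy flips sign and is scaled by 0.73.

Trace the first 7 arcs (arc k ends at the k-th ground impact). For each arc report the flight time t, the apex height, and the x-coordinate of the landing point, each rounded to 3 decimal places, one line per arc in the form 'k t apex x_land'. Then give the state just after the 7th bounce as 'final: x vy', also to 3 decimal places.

Arc 1: start y=17.750, vy=17.810 → t=4.374, apex=33.610, x_land=49.597, impact vy=-25.927
  bounce: vy ← 0.73·25.927 = 18.927
Arc 2: start y=0.000, vy=18.927 → t=3.785, apex=17.911, x_land=92.523, impact vy=-18.927
  bounce: vy ← 0.73·18.927 = 13.816
Arc 3: start y=0.000, vy=13.816 → t=2.763, apex=9.545, x_land=123.858, impact vy=-13.816
  bounce: vy ← 0.73·13.816 = 10.086
Arc 4: start y=0.000, vy=10.086 → t=2.017, apex=5.086, x_land=146.733, impact vy=-10.086
  bounce: vy ← 0.73·10.086 = 7.363
Arc 5: start y=0.000, vy=7.363 → t=1.473, apex=2.710, x_land=163.432, impact vy=-7.363
  bounce: vy ← 0.73·7.363 = 5.375
Arc 6: start y=0.000, vy=5.375 → t=1.075, apex=1.444, x_land=175.622, impact vy=-5.375
  bounce: vy ← 0.73·5.375 = 3.924
Arc 7: start y=0.000, vy=3.924 → t=0.785, apex=0.770, x_land=184.521, impact vy=-3.924
  bounce: vy ← 0.73·3.924 = 2.864

1 4.374 33.610 49.597
2 3.785 17.911 92.523
3 2.763 9.545 123.858
4 2.017 5.086 146.733
5 1.473 2.710 163.432
6 1.075 1.444 175.622
7 0.785 0.770 184.521
final: 184.521 2.864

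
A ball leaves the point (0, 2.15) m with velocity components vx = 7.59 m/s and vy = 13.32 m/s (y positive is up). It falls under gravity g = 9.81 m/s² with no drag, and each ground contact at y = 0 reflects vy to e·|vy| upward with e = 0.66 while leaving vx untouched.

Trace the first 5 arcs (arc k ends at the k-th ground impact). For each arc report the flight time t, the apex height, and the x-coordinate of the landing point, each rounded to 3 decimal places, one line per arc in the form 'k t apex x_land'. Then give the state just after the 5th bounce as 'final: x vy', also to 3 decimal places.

Arc 1: start y=2.150, vy=13.320 → t=2.868, apex=11.193, x_land=21.771, impact vy=-14.819
  bounce: vy ← 0.66·14.819 = 9.781
Arc 2: start y=0.000, vy=9.781 → t=1.994, apex=4.876, x_land=36.906, impact vy=-9.781
  bounce: vy ← 0.66·9.781 = 6.455
Arc 3: start y=0.000, vy=6.455 → t=1.316, apex=2.124, x_land=46.894, impact vy=-6.455
  bounce: vy ← 0.66·6.455 = 4.260
Arc 4: start y=0.000, vy=4.260 → t=0.869, apex=0.925, x_land=53.487, impact vy=-4.260
  bounce: vy ← 0.66·4.260 = 2.812
Arc 5: start y=0.000, vy=2.812 → t=0.573, apex=0.403, x_land=57.838, impact vy=-2.812
  bounce: vy ← 0.66·2.812 = 1.856

1 2.868 11.193 21.771
2 1.994 4.876 36.906
3 1.316 2.124 46.894
4 0.869 0.925 53.487
5 0.573 0.403 57.838
final: 57.838 1.856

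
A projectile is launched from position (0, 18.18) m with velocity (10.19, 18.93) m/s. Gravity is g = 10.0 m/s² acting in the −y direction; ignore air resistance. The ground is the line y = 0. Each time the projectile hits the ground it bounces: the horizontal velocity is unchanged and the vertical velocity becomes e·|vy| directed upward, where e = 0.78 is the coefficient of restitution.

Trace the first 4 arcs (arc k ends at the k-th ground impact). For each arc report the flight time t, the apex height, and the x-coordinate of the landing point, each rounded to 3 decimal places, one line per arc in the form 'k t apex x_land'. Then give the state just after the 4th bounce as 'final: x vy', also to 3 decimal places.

1 4.580 36.097 46.669
2 4.192 21.962 89.381
3 3.269 13.361 122.697
4 2.550 8.129 148.683
final: 148.683 9.946

Arc 1: start y=18.180, vy=18.930 → t=4.580, apex=36.097, x_land=46.669, impact vy=-26.869
  bounce: vy ← 0.78·26.869 = 20.958
Arc 2: start y=0.000, vy=20.958 → t=4.192, apex=21.962, x_land=89.381, impact vy=-20.958
  bounce: vy ← 0.78·20.958 = 16.347
Arc 3: start y=0.000, vy=16.347 → t=3.269, apex=13.361, x_land=122.697, impact vy=-16.347
  bounce: vy ← 0.78·16.347 = 12.751
Arc 4: start y=0.000, vy=12.751 → t=2.550, apex=8.129, x_land=148.683, impact vy=-12.751
  bounce: vy ← 0.78·12.751 = 9.946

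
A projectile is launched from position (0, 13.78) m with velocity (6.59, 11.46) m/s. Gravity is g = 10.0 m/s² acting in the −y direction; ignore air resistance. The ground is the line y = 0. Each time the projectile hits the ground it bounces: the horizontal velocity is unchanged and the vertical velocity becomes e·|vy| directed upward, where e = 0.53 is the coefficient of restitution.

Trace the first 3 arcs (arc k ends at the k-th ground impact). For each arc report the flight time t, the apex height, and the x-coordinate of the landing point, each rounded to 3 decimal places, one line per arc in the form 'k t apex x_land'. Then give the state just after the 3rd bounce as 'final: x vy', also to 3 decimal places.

Arc 1: start y=13.780, vy=11.460 → t=3.163, apex=20.347, x_land=20.846, impact vy=-20.173
  bounce: vy ← 0.53·20.173 = 10.691
Arc 2: start y=0.000, vy=10.691 → t=2.138, apex=5.715, x_land=34.937, impact vy=-10.691
  bounce: vy ← 0.53·10.691 = 5.666
Arc 3: start y=0.000, vy=5.666 → t=1.133, apex=1.605, x_land=42.406, impact vy=-5.666
  bounce: vy ← 0.53·5.666 = 3.003

1 3.163 20.347 20.846
2 2.138 5.715 34.937
3 1.133 1.605 42.406
final: 42.406 3.003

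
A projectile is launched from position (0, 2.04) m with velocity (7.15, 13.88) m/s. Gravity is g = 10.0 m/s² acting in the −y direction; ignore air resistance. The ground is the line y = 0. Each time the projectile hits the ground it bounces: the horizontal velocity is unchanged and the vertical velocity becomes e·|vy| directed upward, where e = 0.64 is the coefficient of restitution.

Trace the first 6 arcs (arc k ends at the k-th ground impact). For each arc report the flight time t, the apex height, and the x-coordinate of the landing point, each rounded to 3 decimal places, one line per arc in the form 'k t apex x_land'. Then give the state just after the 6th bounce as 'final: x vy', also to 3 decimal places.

Arc 1: start y=2.040, vy=13.880 → t=2.916, apex=11.673, x_land=20.849, impact vy=-15.279
  bounce: vy ← 0.64·15.279 = 9.779
Arc 2: start y=0.000, vy=9.779 → t=1.956, apex=4.781, x_land=34.832, impact vy=-9.779
  bounce: vy ← 0.64·9.779 = 6.258
Arc 3: start y=0.000, vy=6.258 → t=1.252, apex=1.958, x_land=43.782, impact vy=-6.258
  bounce: vy ← 0.64·6.258 = 4.005
Arc 4: start y=0.000, vy=4.005 → t=0.801, apex=0.802, x_land=49.509, impact vy=-4.005
  bounce: vy ← 0.64·4.005 = 2.563
Arc 5: start y=0.000, vy=2.563 → t=0.513, apex=0.329, x_land=53.175, impact vy=-2.563
  bounce: vy ← 0.64·2.563 = 1.641
Arc 6: start y=0.000, vy=1.641 → t=0.328, apex=0.135, x_land=55.521, impact vy=-1.641
  bounce: vy ← 0.64·1.641 = 1.050

1 2.916 11.673 20.849
2 1.956 4.781 34.832
3 1.252 1.958 43.782
4 0.801 0.802 49.509
5 0.513 0.329 53.175
6 0.328 0.135 55.521
final: 55.521 1.050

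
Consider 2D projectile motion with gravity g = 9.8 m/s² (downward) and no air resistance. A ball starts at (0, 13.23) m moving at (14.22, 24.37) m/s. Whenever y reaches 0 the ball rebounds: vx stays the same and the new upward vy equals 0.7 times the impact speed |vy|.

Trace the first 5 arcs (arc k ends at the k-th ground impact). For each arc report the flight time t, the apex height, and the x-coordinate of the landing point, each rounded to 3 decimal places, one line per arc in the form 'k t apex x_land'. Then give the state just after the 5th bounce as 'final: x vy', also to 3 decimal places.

1 5.467 43.531 77.745
2 4.173 21.330 137.083
3 2.921 10.452 178.619
4 2.045 5.121 207.694
5 1.431 2.509 228.047
final: 228.047 4.909

Arc 1: start y=13.230, vy=24.370 → t=5.467, apex=43.531, x_land=77.745, impact vy=-29.210
  bounce: vy ← 0.7·29.210 = 20.447
Arc 2: start y=0.000, vy=20.447 → t=4.173, apex=21.330, x_land=137.083, impact vy=-20.447
  bounce: vy ← 0.7·20.447 = 14.313
Arc 3: start y=0.000, vy=14.313 → t=2.921, apex=10.452, x_land=178.619, impact vy=-14.313
  bounce: vy ← 0.7·14.313 = 10.019
Arc 4: start y=0.000, vy=10.019 → t=2.045, apex=5.121, x_land=207.694, impact vy=-10.019
  bounce: vy ← 0.7·10.019 = 7.013
Arc 5: start y=0.000, vy=7.013 → t=1.431, apex=2.509, x_land=228.047, impact vy=-7.013
  bounce: vy ← 0.7·7.013 = 4.909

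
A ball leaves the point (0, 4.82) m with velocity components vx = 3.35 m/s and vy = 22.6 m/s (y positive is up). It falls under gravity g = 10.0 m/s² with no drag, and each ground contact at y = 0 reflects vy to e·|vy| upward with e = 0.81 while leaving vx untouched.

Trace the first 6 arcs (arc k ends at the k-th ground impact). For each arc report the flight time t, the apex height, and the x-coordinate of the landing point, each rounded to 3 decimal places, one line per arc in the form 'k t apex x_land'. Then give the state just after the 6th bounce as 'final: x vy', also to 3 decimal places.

1 4.724 30.358 15.826
2 3.992 19.918 29.198
3 3.233 13.068 40.030
4 2.619 8.574 48.803
5 2.121 5.625 55.910
6 1.718 3.691 61.667
final: 61.667 6.959

Arc 1: start y=4.820, vy=22.600 → t=4.724, apex=30.358, x_land=15.826, impact vy=-24.641
  bounce: vy ← 0.81·24.641 = 19.959
Arc 2: start y=0.000, vy=19.959 → t=3.992, apex=19.918, x_land=29.198, impact vy=-19.959
  bounce: vy ← 0.81·19.959 = 16.167
Arc 3: start y=0.000, vy=16.167 → t=3.233, apex=13.068, x_land=40.030, impact vy=-16.167
  bounce: vy ← 0.81·16.167 = 13.095
Arc 4: start y=0.000, vy=13.095 → t=2.619, apex=8.574, x_land=48.803, impact vy=-13.095
  bounce: vy ← 0.81·13.095 = 10.607
Arc 5: start y=0.000, vy=10.607 → t=2.121, apex=5.625, x_land=55.910, impact vy=-10.607
  bounce: vy ← 0.81·10.607 = 8.592
Arc 6: start y=0.000, vy=8.592 → t=1.718, apex=3.691, x_land=61.667, impact vy=-8.592
  bounce: vy ← 0.81·8.592 = 6.959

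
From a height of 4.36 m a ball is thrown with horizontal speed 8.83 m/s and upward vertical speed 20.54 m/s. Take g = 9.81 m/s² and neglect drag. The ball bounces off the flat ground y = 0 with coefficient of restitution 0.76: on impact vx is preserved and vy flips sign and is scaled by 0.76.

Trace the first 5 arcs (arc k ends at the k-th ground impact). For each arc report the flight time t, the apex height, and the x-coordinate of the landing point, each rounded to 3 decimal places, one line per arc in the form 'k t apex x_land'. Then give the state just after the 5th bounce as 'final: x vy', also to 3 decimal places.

1 4.390 25.863 38.764
2 3.490 14.939 69.584
3 2.653 8.629 93.006
4 2.016 4.984 110.808
5 1.532 2.879 124.337
final: 124.337 5.712

Arc 1: start y=4.360, vy=20.540 → t=4.390, apex=25.863, x_land=38.764, impact vy=-22.526
  bounce: vy ← 0.76·22.526 = 17.120
Arc 2: start y=0.000, vy=17.120 → t=3.490, apex=14.939, x_land=69.584, impact vy=-17.120
  bounce: vy ← 0.76·17.120 = 13.011
Arc 3: start y=0.000, vy=13.011 → t=2.653, apex=8.629, x_land=93.006, impact vy=-13.011
  bounce: vy ← 0.76·13.011 = 9.889
Arc 4: start y=0.000, vy=9.889 → t=2.016, apex=4.984, x_land=110.808, impact vy=-9.889
  bounce: vy ← 0.76·9.889 = 7.515
Arc 5: start y=0.000, vy=7.515 → t=1.532, apex=2.879, x_land=124.337, impact vy=-7.515
  bounce: vy ← 0.76·7.515 = 5.712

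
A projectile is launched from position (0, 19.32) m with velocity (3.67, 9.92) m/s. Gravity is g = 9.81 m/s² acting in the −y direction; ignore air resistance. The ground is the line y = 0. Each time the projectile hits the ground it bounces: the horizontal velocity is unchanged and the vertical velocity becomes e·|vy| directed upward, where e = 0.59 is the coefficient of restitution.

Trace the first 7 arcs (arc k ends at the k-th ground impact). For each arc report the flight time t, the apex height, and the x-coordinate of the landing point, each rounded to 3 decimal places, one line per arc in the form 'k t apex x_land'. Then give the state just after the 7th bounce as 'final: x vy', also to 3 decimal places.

Arc 1: start y=19.320, vy=9.920 → t=3.239, apex=24.336, x_land=11.886, impact vy=-21.851
  bounce: vy ← 0.59·21.851 = 12.892
Arc 2: start y=0.000, vy=12.892 → t=2.628, apex=8.471, x_land=21.532, impact vy=-12.892
  bounce: vy ← 0.59·12.892 = 7.606
Arc 3: start y=0.000, vy=7.606 → t=1.551, apex=2.949, x_land=27.223, impact vy=-7.606
  bounce: vy ← 0.59·7.606 = 4.488
Arc 4: start y=0.000, vy=4.488 → t=0.915, apex=1.026, x_land=30.581, impact vy=-4.488
  bounce: vy ← 0.59·4.488 = 2.648
Arc 5: start y=0.000, vy=2.648 → t=0.540, apex=0.357, x_land=32.562, impact vy=-2.648
  bounce: vy ← 0.59·2.648 = 1.562
Arc 6: start y=0.000, vy=1.562 → t=0.318, apex=0.124, x_land=33.731, impact vy=-1.562
  bounce: vy ← 0.59·1.562 = 0.922
Arc 7: start y=0.000, vy=0.922 → t=0.188, apex=0.043, x_land=34.420, impact vy=-0.922
  bounce: vy ← 0.59·0.922 = 0.544

1 3.239 24.336 11.886
2 2.628 8.471 21.532
3 1.551 2.949 27.223
4 0.915 1.026 30.581
5 0.540 0.357 32.562
6 0.318 0.124 33.731
7 0.188 0.043 34.420
final: 34.420 0.544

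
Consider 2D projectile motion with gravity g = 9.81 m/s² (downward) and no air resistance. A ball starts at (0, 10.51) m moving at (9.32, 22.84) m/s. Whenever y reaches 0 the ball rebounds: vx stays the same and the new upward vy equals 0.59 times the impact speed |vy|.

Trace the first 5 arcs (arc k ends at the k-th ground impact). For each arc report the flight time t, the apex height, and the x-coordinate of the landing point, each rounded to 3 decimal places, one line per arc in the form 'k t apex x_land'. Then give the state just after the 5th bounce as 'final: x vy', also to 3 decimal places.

Arc 1: start y=10.510, vy=22.840 → t=5.078, apex=37.098, x_land=47.331, impact vy=-26.979
  bounce: vy ← 0.59·26.979 = 15.918
Arc 2: start y=0.000, vy=15.918 → t=3.245, apex=12.914, x_land=77.576, impact vy=-15.918
  bounce: vy ← 0.59·15.918 = 9.391
Arc 3: start y=0.000, vy=9.391 → t=1.915, apex=4.495, x_land=95.421, impact vy=-9.391
  bounce: vy ← 0.59·9.391 = 5.541
Arc 4: start y=0.000, vy=5.541 → t=1.130, apex=1.565, x_land=105.949, impact vy=-5.541
  bounce: vy ← 0.59·5.541 = 3.269
Arc 5: start y=0.000, vy=3.269 → t=0.666, apex=0.545, x_land=112.161, impact vy=-3.269
  bounce: vy ← 0.59·3.269 = 1.929

1 5.078 37.098 47.331
2 3.245 12.914 77.576
3 1.915 4.495 95.421
4 1.130 1.565 105.949
5 0.666 0.545 112.161
final: 112.161 1.929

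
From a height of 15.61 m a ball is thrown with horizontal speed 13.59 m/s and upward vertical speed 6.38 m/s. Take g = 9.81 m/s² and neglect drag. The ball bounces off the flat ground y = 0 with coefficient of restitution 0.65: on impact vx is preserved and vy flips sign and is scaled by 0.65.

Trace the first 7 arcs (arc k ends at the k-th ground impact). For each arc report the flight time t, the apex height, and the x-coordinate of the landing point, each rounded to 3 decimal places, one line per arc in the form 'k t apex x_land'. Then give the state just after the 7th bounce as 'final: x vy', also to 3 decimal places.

1 2.549 17.685 34.643
2 2.468 7.472 68.189
3 1.604 3.157 89.994
4 1.043 1.334 104.167
5 0.678 0.564 113.380
6 0.441 0.238 119.368
7 0.286 0.101 123.260
final: 123.260 0.913

Arc 1: start y=15.610, vy=6.380 → t=2.549, apex=17.685, x_land=34.643, impact vy=-18.627
  bounce: vy ← 0.65·18.627 = 12.108
Arc 2: start y=0.000, vy=12.108 → t=2.468, apex=7.472, x_land=68.189, impact vy=-12.108
  bounce: vy ← 0.65·12.108 = 7.870
Arc 3: start y=0.000, vy=7.870 → t=1.604, apex=3.157, x_land=89.994, impact vy=-7.870
  bounce: vy ← 0.65·7.870 = 5.115
Arc 4: start y=0.000, vy=5.115 → t=1.043, apex=1.334, x_land=104.167, impact vy=-5.115
  bounce: vy ← 0.65·5.115 = 3.325
Arc 5: start y=0.000, vy=3.325 → t=0.678, apex=0.564, x_land=113.380, impact vy=-3.325
  bounce: vy ← 0.65·3.325 = 2.161
Arc 6: start y=0.000, vy=2.161 → t=0.441, apex=0.238, x_land=119.368, impact vy=-2.161
  bounce: vy ← 0.65·2.161 = 1.405
Arc 7: start y=0.000, vy=1.405 → t=0.286, apex=0.101, x_land=123.260, impact vy=-1.405
  bounce: vy ← 0.65·1.405 = 0.913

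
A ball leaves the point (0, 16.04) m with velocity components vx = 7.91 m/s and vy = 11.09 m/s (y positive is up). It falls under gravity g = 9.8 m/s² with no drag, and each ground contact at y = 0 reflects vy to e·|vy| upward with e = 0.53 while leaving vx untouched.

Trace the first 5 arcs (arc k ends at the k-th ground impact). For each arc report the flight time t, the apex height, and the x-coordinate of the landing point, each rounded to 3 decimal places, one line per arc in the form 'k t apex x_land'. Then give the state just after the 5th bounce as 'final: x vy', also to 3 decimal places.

1 3.266 22.315 25.831
2 2.262 6.268 43.724
3 1.199 1.761 53.208
4 0.635 0.495 58.234
5 0.337 0.139 60.898
final: 60.898 0.875

Arc 1: start y=16.040, vy=11.090 → t=3.266, apex=22.315, x_land=25.831, impact vy=-20.913
  bounce: vy ← 0.53·20.913 = 11.084
Arc 2: start y=0.000, vy=11.084 → t=2.262, apex=6.268, x_land=43.724, impact vy=-11.084
  bounce: vy ← 0.53·11.084 = 5.875
Arc 3: start y=0.000, vy=5.875 → t=1.199, apex=1.761, x_land=53.208, impact vy=-5.875
  bounce: vy ← 0.53·5.875 = 3.114
Arc 4: start y=0.000, vy=3.114 → t=0.635, apex=0.495, x_land=58.234, impact vy=-3.114
  bounce: vy ← 0.53·3.114 = 1.650
Arc 5: start y=0.000, vy=1.650 → t=0.337, apex=0.139, x_land=60.898, impact vy=-1.650
  bounce: vy ← 0.53·1.650 = 0.875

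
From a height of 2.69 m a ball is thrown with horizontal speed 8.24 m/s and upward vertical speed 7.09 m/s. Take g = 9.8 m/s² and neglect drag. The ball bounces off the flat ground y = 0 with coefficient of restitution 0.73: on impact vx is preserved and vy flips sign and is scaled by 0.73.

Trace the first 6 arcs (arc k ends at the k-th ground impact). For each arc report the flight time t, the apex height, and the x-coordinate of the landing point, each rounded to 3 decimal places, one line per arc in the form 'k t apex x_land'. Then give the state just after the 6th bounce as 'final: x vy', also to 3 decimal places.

Arc 1: start y=2.690, vy=7.090 → t=1.759, apex=5.255, x_land=14.494, impact vy=-10.149
  bounce: vy ← 0.73·10.149 = 7.408
Arc 2: start y=0.000, vy=7.408 → t=1.512, apex=2.800, x_land=26.953, impact vy=-7.408
  bounce: vy ← 0.73·7.408 = 5.408
Arc 3: start y=0.000, vy=5.408 → t=1.104, apex=1.492, x_land=36.047, impact vy=-5.408
  bounce: vy ← 0.73·5.408 = 3.948
Arc 4: start y=0.000, vy=3.948 → t=0.806, apex=0.795, x_land=42.686, impact vy=-3.948
  bounce: vy ← 0.73·3.948 = 2.882
Arc 5: start y=0.000, vy=2.882 → t=0.588, apex=0.424, x_land=47.533, impact vy=-2.882
  bounce: vy ← 0.73·2.882 = 2.104
Arc 6: start y=0.000, vy=2.104 → t=0.429, apex=0.226, x_land=51.070, impact vy=-2.104
  bounce: vy ← 0.73·2.104 = 1.536

1 1.759 5.255 14.494
2 1.512 2.800 26.953
3 1.104 1.492 36.047
4 0.806 0.795 42.686
5 0.588 0.424 47.533
6 0.429 0.226 51.070
final: 51.070 1.536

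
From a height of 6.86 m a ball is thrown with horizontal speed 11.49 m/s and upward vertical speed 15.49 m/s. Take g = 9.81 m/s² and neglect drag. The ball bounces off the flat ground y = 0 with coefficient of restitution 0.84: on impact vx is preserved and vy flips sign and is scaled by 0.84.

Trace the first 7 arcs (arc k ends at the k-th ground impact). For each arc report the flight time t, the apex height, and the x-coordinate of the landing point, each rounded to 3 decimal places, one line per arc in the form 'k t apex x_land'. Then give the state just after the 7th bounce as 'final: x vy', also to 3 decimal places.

Arc 1: start y=6.860, vy=15.490 → t=3.552, apex=19.089, x_land=40.810, impact vy=-19.353
  bounce: vy ← 0.84·19.353 = 16.256
Arc 2: start y=0.000, vy=16.256 → t=3.314, apex=13.469, x_land=78.891, impact vy=-16.256
  bounce: vy ← 0.84·16.256 = 13.655
Arc 3: start y=0.000, vy=13.655 → t=2.784, apex=9.504, x_land=110.878, impact vy=-13.655
  bounce: vy ← 0.84·13.655 = 11.471
Arc 4: start y=0.000, vy=11.471 → t=2.339, apex=6.706, x_land=137.748, impact vy=-11.471
  bounce: vy ← 0.84·11.471 = 9.635
Arc 5: start y=0.000, vy=9.635 → t=1.964, apex=4.732, x_land=160.319, impact vy=-9.635
  bounce: vy ← 0.84·9.635 = 8.094
Arc 6: start y=0.000, vy=8.094 → t=1.650, apex=3.339, x_land=179.278, impact vy=-8.094
  bounce: vy ← 0.84·8.094 = 6.799
Arc 7: start y=0.000, vy=6.799 → t=1.386, apex=2.356, x_land=195.204, impact vy=-6.799
  bounce: vy ← 0.84·6.799 = 5.711

1 3.552 19.089 40.810
2 3.314 13.469 78.891
3 2.784 9.504 110.878
4 2.339 6.706 137.748
5 1.964 4.732 160.319
6 1.650 3.339 179.278
7 1.386 2.356 195.204
final: 195.204 5.711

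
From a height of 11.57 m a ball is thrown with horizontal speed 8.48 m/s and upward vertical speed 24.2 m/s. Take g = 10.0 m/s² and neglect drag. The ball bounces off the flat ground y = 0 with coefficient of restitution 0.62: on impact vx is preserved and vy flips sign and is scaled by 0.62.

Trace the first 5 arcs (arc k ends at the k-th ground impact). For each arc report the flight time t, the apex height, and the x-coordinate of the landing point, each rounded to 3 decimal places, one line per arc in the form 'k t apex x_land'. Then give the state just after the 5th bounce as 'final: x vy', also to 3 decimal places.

Arc 1: start y=11.570, vy=24.200 → t=5.278, apex=40.852, x_land=44.761, impact vy=-28.584
  bounce: vy ← 0.62·28.584 = 17.722
Arc 2: start y=0.000, vy=17.722 → t=3.544, apex=15.704, x_land=74.817, impact vy=-17.722
  bounce: vy ← 0.62·17.722 = 10.988
Arc 3: start y=0.000, vy=10.988 → t=2.198, apex=6.036, x_land=93.452, impact vy=-10.988
  bounce: vy ← 0.62·10.988 = 6.812
Arc 4: start y=0.000, vy=6.812 → t=1.362, apex=2.320, x_land=105.006, impact vy=-6.812
  bounce: vy ← 0.62·6.812 = 4.224
Arc 5: start y=0.000, vy=4.224 → t=0.845, apex=0.892, x_land=112.169, impact vy=-4.224
  bounce: vy ← 0.62·4.224 = 2.619

1 5.278 40.852 44.761
2 3.544 15.704 74.817
3 2.198 6.036 93.452
4 1.362 2.320 105.006
5 0.845 0.892 112.169
final: 112.169 2.619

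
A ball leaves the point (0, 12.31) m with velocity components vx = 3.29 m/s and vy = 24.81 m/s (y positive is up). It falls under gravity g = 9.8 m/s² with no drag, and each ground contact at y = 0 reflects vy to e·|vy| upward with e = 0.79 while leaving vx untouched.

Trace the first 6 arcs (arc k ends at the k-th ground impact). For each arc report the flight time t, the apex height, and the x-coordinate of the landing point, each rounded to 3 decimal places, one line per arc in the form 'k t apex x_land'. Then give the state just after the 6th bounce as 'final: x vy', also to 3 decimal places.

1 5.519 43.715 18.156
2 4.719 27.282 33.682
3 3.728 17.027 45.948
4 2.945 10.627 55.638
5 2.327 6.632 63.293
6 1.838 4.139 69.341
final: 69.341 7.115

Arc 1: start y=12.310, vy=24.810 → t=5.519, apex=43.715, x_land=18.156, impact vy=-29.271
  bounce: vy ← 0.79·29.271 = 23.124
Arc 2: start y=0.000, vy=23.124 → t=4.719, apex=27.282, x_land=33.682, impact vy=-23.124
  bounce: vy ← 0.79·23.124 = 18.268
Arc 3: start y=0.000, vy=18.268 → t=3.728, apex=17.027, x_land=45.948, impact vy=-18.268
  bounce: vy ← 0.79·18.268 = 14.432
Arc 4: start y=0.000, vy=14.432 → t=2.945, apex=10.627, x_land=55.638, impact vy=-14.432
  bounce: vy ← 0.79·14.432 = 11.401
Arc 5: start y=0.000, vy=11.401 → t=2.327, apex=6.632, x_land=63.293, impact vy=-11.401
  bounce: vy ← 0.79·11.401 = 9.007
Arc 6: start y=0.000, vy=9.007 → t=1.838, apex=4.139, x_land=69.341, impact vy=-9.007
  bounce: vy ← 0.79·9.007 = 7.115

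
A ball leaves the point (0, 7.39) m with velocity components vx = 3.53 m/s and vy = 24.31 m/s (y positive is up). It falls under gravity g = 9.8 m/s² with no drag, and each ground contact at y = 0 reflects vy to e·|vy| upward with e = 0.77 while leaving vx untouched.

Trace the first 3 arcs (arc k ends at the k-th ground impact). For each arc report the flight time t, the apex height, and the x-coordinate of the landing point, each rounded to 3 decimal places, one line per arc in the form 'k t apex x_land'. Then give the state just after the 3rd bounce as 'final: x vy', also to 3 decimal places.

1 5.249 37.542 18.527
2 4.263 22.259 33.575
3 3.282 13.197 45.161
final: 45.161 12.384

Arc 1: start y=7.390, vy=24.310 → t=5.249, apex=37.542, x_land=18.527, impact vy=-27.126
  bounce: vy ← 0.77·27.126 = 20.887
Arc 2: start y=0.000, vy=20.887 → t=4.263, apex=22.259, x_land=33.575, impact vy=-20.887
  bounce: vy ← 0.77·20.887 = 16.083
Arc 3: start y=0.000, vy=16.083 → t=3.282, apex=13.197, x_land=45.161, impact vy=-16.083
  bounce: vy ← 0.77·16.083 = 12.384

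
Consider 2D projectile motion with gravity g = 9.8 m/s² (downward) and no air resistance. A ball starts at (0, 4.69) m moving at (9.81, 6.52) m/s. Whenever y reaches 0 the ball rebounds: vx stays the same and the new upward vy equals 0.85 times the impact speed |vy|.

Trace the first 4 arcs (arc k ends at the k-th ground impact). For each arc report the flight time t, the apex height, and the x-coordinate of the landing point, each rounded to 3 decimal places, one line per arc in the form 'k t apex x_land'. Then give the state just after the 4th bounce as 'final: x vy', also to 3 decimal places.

Arc 1: start y=4.690, vy=6.520 → t=1.848, apex=6.859, x_land=18.133, impact vy=-11.595
  bounce: vy ← 0.85·11.595 = 9.855
Arc 2: start y=0.000, vy=9.855 → t=2.011, apex=4.956, x_land=37.864, impact vy=-9.855
  bounce: vy ← 0.85·9.855 = 8.377
Arc 3: start y=0.000, vy=8.377 → t=1.710, apex=3.580, x_land=54.635, impact vy=-8.377
  bounce: vy ← 0.85·8.377 = 7.121
Arc 4: start y=0.000, vy=7.121 → t=1.453, apex=2.587, x_land=68.891, impact vy=-7.121
  bounce: vy ← 0.85·7.121 = 6.052

1 1.848 6.859 18.133
2 2.011 4.956 37.864
3 1.710 3.580 54.635
4 1.453 2.587 68.891
final: 68.891 6.052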